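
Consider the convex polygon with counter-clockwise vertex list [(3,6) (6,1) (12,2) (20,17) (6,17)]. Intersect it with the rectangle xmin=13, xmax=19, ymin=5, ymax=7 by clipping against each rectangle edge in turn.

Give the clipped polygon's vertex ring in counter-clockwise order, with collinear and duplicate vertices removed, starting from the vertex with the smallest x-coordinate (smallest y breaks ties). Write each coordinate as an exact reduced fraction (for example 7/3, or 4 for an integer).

Clipped polygon: [(13,5) (68/5,5) (44/3,7) (13,7)]

1. After x ≥ 13: [(13,31/8) (20,17) (13,17)]
2. After x ≤ 19: [(13,31/8) (19,121/8) (19,17) (13,17)]
3. After y ≥ 5: [(13,5) (68/5,5) (19,121/8) (19,17) (13,17)]
4. After y ≤ 7: [(13,7) (13,5) (68/5,5) (44/3,7)]
5. Canonical ring: [(13,5) (68/5,5) (44/3,7) (13,7)]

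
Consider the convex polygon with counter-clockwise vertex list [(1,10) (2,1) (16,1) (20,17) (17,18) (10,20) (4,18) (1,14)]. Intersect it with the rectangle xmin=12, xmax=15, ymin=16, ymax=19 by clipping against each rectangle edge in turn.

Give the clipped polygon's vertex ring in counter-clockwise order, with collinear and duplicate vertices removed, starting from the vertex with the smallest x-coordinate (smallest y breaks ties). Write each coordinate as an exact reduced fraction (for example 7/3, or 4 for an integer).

1. After x ≥ 12: [(12,1) (16,1) (20,17) (17,18) (12,136/7)]
2. After x ≤ 15: [(12,1) (15,1) (15,130/7) (12,136/7)]
3. After y ≥ 16: [(12,16) (15,16) (15,130/7) (12,136/7)]
4. After y ≤ 19: [(12,19) (12,16) (15,16) (15,130/7) (27/2,19)]
5. Canonical ring: [(12,16) (15,16) (15,130/7) (27/2,19) (12,19)]

Clipped polygon: [(12,16) (15,16) (15,130/7) (27/2,19) (12,19)]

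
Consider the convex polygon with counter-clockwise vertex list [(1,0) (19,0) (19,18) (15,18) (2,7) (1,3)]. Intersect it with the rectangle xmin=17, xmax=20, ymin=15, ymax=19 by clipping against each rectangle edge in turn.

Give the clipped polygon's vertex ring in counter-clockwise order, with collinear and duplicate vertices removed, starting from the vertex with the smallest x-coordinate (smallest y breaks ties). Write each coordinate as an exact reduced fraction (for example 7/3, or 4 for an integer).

Clipped polygon: [(17,15) (19,15) (19,18) (17,18)]

1. After x ≥ 17: [(17,0) (19,0) (19,18) (17,18)]
2. After x ≤ 20: [(17,0) (19,0) (19,18) (17,18)]
3. After y ≥ 15: [(17,15) (19,15) (19,18) (17,18)]
4. After y ≤ 19: [(17,15) (19,15) (19,18) (17,18)]
5. Canonical ring: [(17,15) (19,15) (19,18) (17,18)]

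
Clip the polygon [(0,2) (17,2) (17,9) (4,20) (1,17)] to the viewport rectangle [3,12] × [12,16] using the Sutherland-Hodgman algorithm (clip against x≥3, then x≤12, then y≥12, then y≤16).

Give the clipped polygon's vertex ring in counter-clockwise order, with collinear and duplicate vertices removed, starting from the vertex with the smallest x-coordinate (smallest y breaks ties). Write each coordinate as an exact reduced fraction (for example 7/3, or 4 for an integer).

Clipped polygon: [(3,12) (12,12) (12,172/13) (96/11,16) (3,16)]

1. After x ≥ 3: [(3,2) (17,2) (17,9) (4,20) (3,19)]
2. After x ≤ 12: [(3,2) (12,2) (12,172/13) (4,20) (3,19)]
3. After y ≥ 12: [(3,12) (12,12) (12,172/13) (4,20) (3,19)]
4. After y ≤ 16: [(3,16) (3,12) (12,12) (12,172/13) (96/11,16)]
5. Canonical ring: [(3,12) (12,12) (12,172/13) (96/11,16) (3,16)]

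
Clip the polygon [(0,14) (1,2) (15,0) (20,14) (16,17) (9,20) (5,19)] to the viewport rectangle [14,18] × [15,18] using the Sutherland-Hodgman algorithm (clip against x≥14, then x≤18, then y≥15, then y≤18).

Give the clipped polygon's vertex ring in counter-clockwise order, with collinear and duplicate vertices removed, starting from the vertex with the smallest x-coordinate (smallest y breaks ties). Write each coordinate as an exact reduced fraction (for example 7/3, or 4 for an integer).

1. After x ≥ 14: [(14,1/7) (15,0) (20,14) (16,17) (14,125/7)]
2. After x ≤ 18: [(14,1/7) (15,0) (18,42/5) (18,31/2) (16,17) (14,125/7)]
3. After y ≥ 15: [(14,15) (18,15) (18,31/2) (16,17) (14,125/7)]
4. After y ≤ 18: [(14,15) (18,15) (18,31/2) (16,17) (14,125/7)]
5. Canonical ring: [(14,15) (18,15) (18,31/2) (16,17) (14,125/7)]

Clipped polygon: [(14,15) (18,15) (18,31/2) (16,17) (14,125/7)]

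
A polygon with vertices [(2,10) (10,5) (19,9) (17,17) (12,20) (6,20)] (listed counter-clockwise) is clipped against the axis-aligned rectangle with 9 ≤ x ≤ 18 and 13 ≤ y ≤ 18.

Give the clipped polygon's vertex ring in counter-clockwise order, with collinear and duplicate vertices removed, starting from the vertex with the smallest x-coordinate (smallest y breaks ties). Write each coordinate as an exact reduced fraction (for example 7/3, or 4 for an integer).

1. After x ≥ 9: [(9,45/8) (10,5) (19,9) (17,17) (12,20) (9,20)]
2. After x ≤ 18: [(9,45/8) (10,5) (18,77/9) (18,13) (17,17) (12,20) (9,20)]
3. After y ≥ 13: [(9,13) (18,13) (18,13) (17,17) (12,20) (9,20)]
4. After y ≤ 18: [(9,18) (9,13) (18,13) (18,13) (17,17) (46/3,18)]
5. Canonical ring: [(9,13) (18,13) (17,17) (46/3,18) (9,18)]

Clipped polygon: [(9,13) (18,13) (17,17) (46/3,18) (9,18)]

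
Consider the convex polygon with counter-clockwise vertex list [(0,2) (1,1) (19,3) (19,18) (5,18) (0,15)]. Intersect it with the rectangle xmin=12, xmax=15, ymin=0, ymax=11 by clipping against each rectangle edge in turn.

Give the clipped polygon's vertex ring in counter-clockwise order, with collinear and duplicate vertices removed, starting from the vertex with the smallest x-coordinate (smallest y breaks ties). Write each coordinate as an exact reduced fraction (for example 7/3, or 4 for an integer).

1. After x ≥ 12: [(12,20/9) (19,3) (19,18) (12,18)]
2. After x ≤ 15: [(12,20/9) (15,23/9) (15,18) (12,18)]
3. After y ≥ 0: [(12,20/9) (15,23/9) (15,18) (12,18)]
4. After y ≤ 11: [(12,11) (12,20/9) (15,23/9) (15,11)]
5. Canonical ring: [(12,20/9) (15,23/9) (15,11) (12,11)]

Clipped polygon: [(12,20/9) (15,23/9) (15,11) (12,11)]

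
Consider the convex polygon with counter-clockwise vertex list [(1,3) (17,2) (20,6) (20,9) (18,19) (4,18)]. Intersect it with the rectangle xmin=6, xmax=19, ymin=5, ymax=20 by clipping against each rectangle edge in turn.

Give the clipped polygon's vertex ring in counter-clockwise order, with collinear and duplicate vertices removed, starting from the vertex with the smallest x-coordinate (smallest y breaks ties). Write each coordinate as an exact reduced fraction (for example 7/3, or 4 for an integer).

Clipped polygon: [(6,5) (19,5) (19,14) (18,19) (6,127/7)]

1. After x ≥ 6: [(6,43/16) (17,2) (20,6) (20,9) (18,19) (6,127/7)]
2. After x ≤ 19: [(6,43/16) (17,2) (19,14/3) (19,14) (18,19) (6,127/7)]
3. After y ≥ 5: [(6,5) (19,5) (19,14) (18,19) (6,127/7)]
4. After y ≤ 20: [(6,5) (19,5) (19,14) (18,19) (6,127/7)]
5. Canonical ring: [(6,5) (19,5) (19,14) (18,19) (6,127/7)]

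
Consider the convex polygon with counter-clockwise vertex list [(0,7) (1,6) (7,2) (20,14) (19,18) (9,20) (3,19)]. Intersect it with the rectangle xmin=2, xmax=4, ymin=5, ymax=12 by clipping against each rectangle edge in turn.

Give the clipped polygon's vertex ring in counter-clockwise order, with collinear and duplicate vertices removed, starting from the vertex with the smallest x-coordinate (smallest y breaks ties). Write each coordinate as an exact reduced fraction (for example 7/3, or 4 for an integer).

1. After x ≥ 2: [(2,15) (2,16/3) (7,2) (20,14) (19,18) (9,20) (3,19)]
2. After x ≤ 4: [(2,15) (2,16/3) (4,4) (4,115/6) (3,19)]
3. After y ≥ 5: [(2,15) (2,16/3) (5/2,5) (4,5) (4,115/6) (3,19)]
4. After y ≤ 12: [(2,12) (2,16/3) (5/2,5) (4,5) (4,12)]
5. Canonical ring: [(2,16/3) (5/2,5) (4,5) (4,12) (2,12)]

Clipped polygon: [(2,16/3) (5/2,5) (4,5) (4,12) (2,12)]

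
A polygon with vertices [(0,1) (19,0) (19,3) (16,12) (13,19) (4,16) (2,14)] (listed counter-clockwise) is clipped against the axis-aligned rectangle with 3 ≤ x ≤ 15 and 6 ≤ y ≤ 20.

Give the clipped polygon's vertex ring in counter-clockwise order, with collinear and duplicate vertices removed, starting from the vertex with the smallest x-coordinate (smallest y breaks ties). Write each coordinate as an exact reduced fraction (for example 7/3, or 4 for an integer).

1. After x ≥ 3: [(3,16/19) (19,0) (19,3) (16,12) (13,19) (4,16) (3,15)]
2. After x ≤ 15: [(3,16/19) (15,4/19) (15,43/3) (13,19) (4,16) (3,15)]
3. After y ≥ 6: [(3,6) (15,6) (15,43/3) (13,19) (4,16) (3,15)]
4. After y ≤ 20: [(3,6) (15,6) (15,43/3) (13,19) (4,16) (3,15)]
5. Canonical ring: [(3,6) (15,6) (15,43/3) (13,19) (4,16) (3,15)]

Clipped polygon: [(3,6) (15,6) (15,43/3) (13,19) (4,16) (3,15)]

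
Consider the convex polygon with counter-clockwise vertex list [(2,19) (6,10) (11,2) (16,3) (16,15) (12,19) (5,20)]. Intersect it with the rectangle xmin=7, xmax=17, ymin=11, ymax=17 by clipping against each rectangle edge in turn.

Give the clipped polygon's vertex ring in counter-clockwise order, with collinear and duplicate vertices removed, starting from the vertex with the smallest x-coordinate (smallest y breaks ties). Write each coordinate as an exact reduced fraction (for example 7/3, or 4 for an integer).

1. After x ≥ 7: [(7,42/5) (11,2) (16,3) (16,15) (12,19) (7,138/7)]
2. After x ≤ 17: [(7,42/5) (11,2) (16,3) (16,15) (12,19) (7,138/7)]
3. After y ≥ 11: [(7,11) (16,11) (16,15) (12,19) (7,138/7)]
4. After y ≤ 17: [(7,17) (7,11) (16,11) (16,15) (14,17)]
5. Canonical ring: [(7,11) (16,11) (16,15) (14,17) (7,17)]

Clipped polygon: [(7,11) (16,11) (16,15) (14,17) (7,17)]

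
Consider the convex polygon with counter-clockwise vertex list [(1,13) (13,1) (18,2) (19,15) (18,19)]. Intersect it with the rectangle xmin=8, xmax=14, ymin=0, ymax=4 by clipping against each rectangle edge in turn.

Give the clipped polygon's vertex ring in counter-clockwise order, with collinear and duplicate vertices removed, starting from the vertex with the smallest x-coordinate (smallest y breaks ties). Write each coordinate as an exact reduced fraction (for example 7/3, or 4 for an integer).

Clipped polygon: [(10,4) (13,1) (14,6/5) (14,4)]

1. After x ≥ 8: [(8,263/17) (8,6) (13,1) (18,2) (19,15) (18,19)]
2. After x ≤ 14: [(14,299/17) (8,263/17) (8,6) (13,1) (14,6/5)]
3. After y ≥ 0: [(14,299/17) (8,263/17) (8,6) (13,1) (14,6/5)]
4. After y ≤ 4: [(14,4) (10,4) (13,1) (14,6/5)]
5. Canonical ring: [(10,4) (13,1) (14,6/5) (14,4)]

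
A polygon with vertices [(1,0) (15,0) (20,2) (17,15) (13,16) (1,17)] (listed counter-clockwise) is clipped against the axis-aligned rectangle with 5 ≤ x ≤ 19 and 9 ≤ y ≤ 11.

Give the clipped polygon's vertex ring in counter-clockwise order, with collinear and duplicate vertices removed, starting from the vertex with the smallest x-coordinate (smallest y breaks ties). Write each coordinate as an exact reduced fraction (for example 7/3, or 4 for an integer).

1. After x ≥ 5: [(5,0) (15,0) (20,2) (17,15) (13,16) (5,50/3)]
2. After x ≤ 19: [(5,0) (15,0) (19,8/5) (19,19/3) (17,15) (13,16) (5,50/3)]
3. After y ≥ 9: [(5,9) (239/13,9) (17,15) (13,16) (5,50/3)]
4. After y ≤ 11: [(5,11) (5,9) (239/13,9) (233/13,11)]
5. Canonical ring: [(5,9) (239/13,9) (233/13,11) (5,11)]

Clipped polygon: [(5,9) (239/13,9) (233/13,11) (5,11)]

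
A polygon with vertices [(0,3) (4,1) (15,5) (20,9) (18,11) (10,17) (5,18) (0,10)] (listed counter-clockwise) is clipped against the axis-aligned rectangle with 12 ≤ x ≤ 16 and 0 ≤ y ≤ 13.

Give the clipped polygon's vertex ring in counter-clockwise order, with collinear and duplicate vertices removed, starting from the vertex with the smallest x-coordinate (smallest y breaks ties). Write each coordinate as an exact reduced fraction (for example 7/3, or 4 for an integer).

1. After x ≥ 12: [(12,43/11) (15,5) (20,9) (18,11) (12,31/2)]
2. After x ≤ 16: [(12,43/11) (15,5) (16,29/5) (16,25/2) (12,31/2)]
3. After y ≥ 0: [(12,43/11) (15,5) (16,29/5) (16,25/2) (12,31/2)]
4. After y ≤ 13: [(12,13) (12,43/11) (15,5) (16,29/5) (16,25/2) (46/3,13)]
5. Canonical ring: [(12,43/11) (15,5) (16,29/5) (16,25/2) (46/3,13) (12,13)]

Clipped polygon: [(12,43/11) (15,5) (16,29/5) (16,25/2) (46/3,13) (12,13)]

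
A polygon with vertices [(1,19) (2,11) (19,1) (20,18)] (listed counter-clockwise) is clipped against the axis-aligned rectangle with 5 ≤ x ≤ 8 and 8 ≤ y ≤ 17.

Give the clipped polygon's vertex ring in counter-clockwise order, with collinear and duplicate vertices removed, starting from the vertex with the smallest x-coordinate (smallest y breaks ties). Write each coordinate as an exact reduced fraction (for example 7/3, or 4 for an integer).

Clipped polygon: [(5,157/17) (71/10,8) (8,8) (8,17) (5,17)]

1. After x ≥ 5: [(5,357/19) (5,157/17) (19,1) (20,18)]
2. After x ≤ 8: [(8,354/19) (5,357/19) (5,157/17) (8,127/17)]
3. After y ≥ 8: [(8,8) (8,354/19) (5,357/19) (5,157/17) (71/10,8)]
4. After y ≤ 17: [(8,8) (8,17) (5,17) (5,157/17) (71/10,8)]
5. Canonical ring: [(5,157/17) (71/10,8) (8,8) (8,17) (5,17)]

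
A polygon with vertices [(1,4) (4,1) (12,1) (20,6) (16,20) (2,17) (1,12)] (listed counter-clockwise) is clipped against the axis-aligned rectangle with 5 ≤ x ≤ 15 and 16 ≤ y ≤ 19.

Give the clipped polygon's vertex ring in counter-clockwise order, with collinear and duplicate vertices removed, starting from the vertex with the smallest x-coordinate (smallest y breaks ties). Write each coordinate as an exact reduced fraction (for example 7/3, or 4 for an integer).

1. After x ≥ 5: [(5,1) (12,1) (20,6) (16,20) (5,247/14)]
2. After x ≤ 15: [(5,1) (12,1) (15,23/8) (15,277/14) (5,247/14)]
3. After y ≥ 16: [(5,16) (15,16) (15,277/14) (5,247/14)]
4. After y ≤ 19: [(5,16) (15,16) (15,19) (34/3,19) (5,247/14)]
5. Canonical ring: [(5,16) (15,16) (15,19) (34/3,19) (5,247/14)]

Clipped polygon: [(5,16) (15,16) (15,19) (34/3,19) (5,247/14)]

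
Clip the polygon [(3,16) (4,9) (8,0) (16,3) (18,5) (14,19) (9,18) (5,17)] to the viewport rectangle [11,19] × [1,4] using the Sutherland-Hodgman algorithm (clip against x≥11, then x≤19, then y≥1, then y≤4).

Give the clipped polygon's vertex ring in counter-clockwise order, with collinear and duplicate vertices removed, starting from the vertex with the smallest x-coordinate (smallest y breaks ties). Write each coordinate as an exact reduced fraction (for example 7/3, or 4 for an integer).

1. After x ≥ 11: [(11,9/8) (16,3) (18,5) (14,19) (11,92/5)]
2. After x ≤ 19: [(11,9/8) (16,3) (18,5) (14,19) (11,92/5)]
3. After y ≥ 1: [(11,9/8) (16,3) (18,5) (14,19) (11,92/5)]
4. After y ≤ 4: [(11,4) (11,9/8) (16,3) (17,4)]
5. Canonical ring: [(11,9/8) (16,3) (17,4) (11,4)]

Clipped polygon: [(11,9/8) (16,3) (17,4) (11,4)]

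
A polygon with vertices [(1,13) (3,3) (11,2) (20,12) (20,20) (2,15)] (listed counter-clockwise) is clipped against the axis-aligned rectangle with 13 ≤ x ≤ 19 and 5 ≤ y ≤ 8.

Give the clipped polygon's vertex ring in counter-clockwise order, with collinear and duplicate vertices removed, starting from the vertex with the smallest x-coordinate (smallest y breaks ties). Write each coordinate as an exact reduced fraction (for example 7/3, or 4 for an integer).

1. After x ≥ 13: [(13,38/9) (20,12) (20,20) (13,325/18)]
2. After x ≤ 19: [(13,38/9) (19,98/9) (19,355/18) (13,325/18)]
3. After y ≥ 5: [(13,5) (137/10,5) (19,98/9) (19,355/18) (13,325/18)]
4. After y ≤ 8: [(13,8) (13,5) (137/10,5) (82/5,8)]
5. Canonical ring: [(13,5) (137/10,5) (82/5,8) (13,8)]

Clipped polygon: [(13,5) (137/10,5) (82/5,8) (13,8)]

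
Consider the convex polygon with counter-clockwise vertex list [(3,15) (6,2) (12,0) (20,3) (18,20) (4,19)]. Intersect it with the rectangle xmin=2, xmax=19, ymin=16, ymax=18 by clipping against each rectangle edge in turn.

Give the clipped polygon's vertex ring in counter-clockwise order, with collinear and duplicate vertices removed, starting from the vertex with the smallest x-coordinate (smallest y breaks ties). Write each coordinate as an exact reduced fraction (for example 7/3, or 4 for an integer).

Clipped polygon: [(13/4,16) (314/17,16) (310/17,18) (15/4,18)]

1. After x ≥ 2: [(3,15) (6,2) (12,0) (20,3) (18,20) (4,19)]
2. After x ≤ 19: [(3,15) (6,2) (12,0) (19,21/8) (19,23/2) (18,20) (4,19)]
3. After y ≥ 16: [(13/4,16) (314/17,16) (18,20) (4,19)]
4. After y ≤ 18: [(15/4,18) (13/4,16) (314/17,16) (310/17,18)]
5. Canonical ring: [(13/4,16) (314/17,16) (310/17,18) (15/4,18)]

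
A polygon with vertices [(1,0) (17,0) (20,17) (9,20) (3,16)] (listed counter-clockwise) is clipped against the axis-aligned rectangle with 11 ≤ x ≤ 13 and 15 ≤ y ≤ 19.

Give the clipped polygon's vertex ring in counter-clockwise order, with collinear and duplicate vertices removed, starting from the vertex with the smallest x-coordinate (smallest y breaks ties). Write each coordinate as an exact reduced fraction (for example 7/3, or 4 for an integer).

1. After x ≥ 11: [(11,0) (17,0) (20,17) (11,214/11)]
2. After x ≤ 13: [(11,0) (13,0) (13,208/11) (11,214/11)]
3. After y ≥ 15: [(11,15) (13,15) (13,208/11) (11,214/11)]
4. After y ≤ 19: [(11,19) (11,15) (13,15) (13,208/11) (38/3,19)]
5. Canonical ring: [(11,15) (13,15) (13,208/11) (38/3,19) (11,19)]

Clipped polygon: [(11,15) (13,15) (13,208/11) (38/3,19) (11,19)]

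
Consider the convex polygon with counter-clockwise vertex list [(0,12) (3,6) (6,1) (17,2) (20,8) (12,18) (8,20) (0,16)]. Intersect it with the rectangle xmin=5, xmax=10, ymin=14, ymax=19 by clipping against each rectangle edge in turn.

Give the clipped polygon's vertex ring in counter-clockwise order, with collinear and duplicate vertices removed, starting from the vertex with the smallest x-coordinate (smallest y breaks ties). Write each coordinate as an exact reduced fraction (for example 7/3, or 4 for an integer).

Clipped polygon: [(5,14) (10,14) (10,19) (6,19) (5,37/2)]

1. After x ≥ 5: [(5,8/3) (6,1) (17,2) (20,8) (12,18) (8,20) (5,37/2)]
2. After x ≤ 10: [(5,8/3) (6,1) (10,15/11) (10,19) (8,20) (5,37/2)]
3. After y ≥ 14: [(5,14) (10,14) (10,19) (8,20) (5,37/2)]
4. After y ≤ 19: [(5,14) (10,14) (10,19) (10,19) (6,19) (5,37/2)]
5. Canonical ring: [(5,14) (10,14) (10,19) (6,19) (5,37/2)]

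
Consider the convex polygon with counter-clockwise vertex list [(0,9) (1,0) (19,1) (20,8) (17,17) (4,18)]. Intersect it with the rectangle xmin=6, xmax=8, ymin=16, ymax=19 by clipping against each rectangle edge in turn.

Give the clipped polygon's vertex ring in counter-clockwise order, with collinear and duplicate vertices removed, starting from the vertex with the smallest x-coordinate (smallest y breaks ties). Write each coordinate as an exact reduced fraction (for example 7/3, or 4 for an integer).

1. After x ≥ 6: [(6,5/18) (19,1) (20,8) (17,17) (6,232/13)]
2. After x ≤ 8: [(6,5/18) (8,7/18) (8,230/13) (6,232/13)]
3. After y ≥ 16: [(6,16) (8,16) (8,230/13) (6,232/13)]
4. After y ≤ 19: [(6,16) (8,16) (8,230/13) (6,232/13)]
5. Canonical ring: [(6,16) (8,16) (8,230/13) (6,232/13)]

Clipped polygon: [(6,16) (8,16) (8,230/13) (6,232/13)]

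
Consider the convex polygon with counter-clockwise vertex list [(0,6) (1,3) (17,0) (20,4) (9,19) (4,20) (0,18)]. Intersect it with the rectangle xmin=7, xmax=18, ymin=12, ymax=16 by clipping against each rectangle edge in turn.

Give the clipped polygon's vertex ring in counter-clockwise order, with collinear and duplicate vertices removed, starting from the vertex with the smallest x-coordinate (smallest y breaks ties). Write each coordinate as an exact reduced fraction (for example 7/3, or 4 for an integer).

Clipped polygon: [(7,12) (212/15,12) (56/5,16) (7,16)]

1. After x ≥ 7: [(7,15/8) (17,0) (20,4) (9,19) (7,97/5)]
2. After x ≤ 18: [(7,15/8) (17,0) (18,4/3) (18,74/11) (9,19) (7,97/5)]
3. After y ≥ 12: [(7,12) (212/15,12) (9,19) (7,97/5)]
4. After y ≤ 16: [(7,16) (7,12) (212/15,12) (56/5,16)]
5. Canonical ring: [(7,12) (212/15,12) (56/5,16) (7,16)]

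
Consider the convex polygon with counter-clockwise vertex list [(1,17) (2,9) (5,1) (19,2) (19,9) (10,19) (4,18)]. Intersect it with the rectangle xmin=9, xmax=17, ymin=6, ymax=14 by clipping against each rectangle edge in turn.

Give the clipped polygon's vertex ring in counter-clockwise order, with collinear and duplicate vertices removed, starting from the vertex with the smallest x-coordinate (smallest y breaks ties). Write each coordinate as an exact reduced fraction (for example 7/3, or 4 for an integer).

1. After x ≥ 9: [(9,9/7) (19,2) (19,9) (10,19) (9,113/6)]
2. After x ≤ 17: [(9,9/7) (17,13/7) (17,101/9) (10,19) (9,113/6)]
3. After y ≥ 6: [(9,6) (17,6) (17,101/9) (10,19) (9,113/6)]
4. After y ≤ 14: [(9,14) (9,6) (17,6) (17,101/9) (29/2,14)]
5. Canonical ring: [(9,6) (17,6) (17,101/9) (29/2,14) (9,14)]

Clipped polygon: [(9,6) (17,6) (17,101/9) (29/2,14) (9,14)]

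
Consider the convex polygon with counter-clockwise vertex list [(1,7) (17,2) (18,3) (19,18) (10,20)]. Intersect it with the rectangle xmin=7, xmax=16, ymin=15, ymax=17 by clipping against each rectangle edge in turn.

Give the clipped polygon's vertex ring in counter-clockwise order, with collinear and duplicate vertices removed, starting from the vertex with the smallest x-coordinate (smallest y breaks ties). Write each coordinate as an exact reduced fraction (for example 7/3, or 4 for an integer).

Clipped polygon: [(7,15) (16,15) (16,17) (103/13,17) (7,47/3)]

1. After x ≥ 7: [(7,47/3) (7,41/8) (17,2) (18,3) (19,18) (10,20)]
2. After x ≤ 16: [(7,47/3) (7,41/8) (16,37/16) (16,56/3) (10,20)]
3. After y ≥ 15: [(7,47/3) (7,15) (16,15) (16,56/3) (10,20)]
4. After y ≤ 17: [(103/13,17) (7,47/3) (7,15) (16,15) (16,17)]
5. Canonical ring: [(7,15) (16,15) (16,17) (103/13,17) (7,47/3)]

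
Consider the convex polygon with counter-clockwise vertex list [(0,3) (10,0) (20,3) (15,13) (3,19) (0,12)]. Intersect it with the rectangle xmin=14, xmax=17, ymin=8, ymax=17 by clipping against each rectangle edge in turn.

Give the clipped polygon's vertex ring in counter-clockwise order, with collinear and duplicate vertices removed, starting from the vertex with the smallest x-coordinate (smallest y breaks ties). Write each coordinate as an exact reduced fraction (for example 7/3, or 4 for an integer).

1. After x ≥ 14: [(14,6/5) (20,3) (15,13) (14,27/2)]
2. After x ≤ 17: [(14,6/5) (17,21/10) (17,9) (15,13) (14,27/2)]
3. After y ≥ 8: [(14,8) (17,8) (17,9) (15,13) (14,27/2)]
4. After y ≤ 17: [(14,8) (17,8) (17,9) (15,13) (14,27/2)]
5. Canonical ring: [(14,8) (17,8) (17,9) (15,13) (14,27/2)]

Clipped polygon: [(14,8) (17,8) (17,9) (15,13) (14,27/2)]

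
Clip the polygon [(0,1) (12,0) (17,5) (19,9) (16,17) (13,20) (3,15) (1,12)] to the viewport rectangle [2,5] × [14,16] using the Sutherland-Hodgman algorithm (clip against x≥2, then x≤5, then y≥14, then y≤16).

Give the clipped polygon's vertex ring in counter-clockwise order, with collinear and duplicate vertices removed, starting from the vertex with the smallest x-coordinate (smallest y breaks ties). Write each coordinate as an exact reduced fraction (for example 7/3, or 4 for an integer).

Clipped polygon: [(7/3,14) (5,14) (5,16) (3,15)]

1. After x ≥ 2: [(2,5/6) (12,0) (17,5) (19,9) (16,17) (13,20) (3,15) (2,27/2)]
2. After x ≤ 5: [(2,5/6) (5,7/12) (5,16) (3,15) (2,27/2)]
3. After y ≥ 14: [(5,14) (5,16) (3,15) (7/3,14)]
4. After y ≤ 16: [(5,14) (5,16) (3,15) (7/3,14)]
5. Canonical ring: [(7/3,14) (5,14) (5,16) (3,15)]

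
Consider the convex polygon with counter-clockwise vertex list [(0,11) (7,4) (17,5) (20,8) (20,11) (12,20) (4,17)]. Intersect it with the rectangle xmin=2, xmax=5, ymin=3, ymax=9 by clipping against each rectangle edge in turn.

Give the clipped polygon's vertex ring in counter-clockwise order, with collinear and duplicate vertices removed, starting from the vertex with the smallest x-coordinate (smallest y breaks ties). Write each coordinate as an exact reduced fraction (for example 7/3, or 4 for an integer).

Clipped polygon: [(2,9) (5,6) (5,9)]

1. After x ≥ 2: [(2,14) (2,9) (7,4) (17,5) (20,8) (20,11) (12,20) (4,17)]
2. After x ≤ 5: [(2,14) (2,9) (5,6) (5,139/8) (4,17)]
3. After y ≥ 3: [(2,14) (2,9) (5,6) (5,139/8) (4,17)]
4. After y ≤ 9: [(2,9) (2,9) (5,6) (5,9)]
5. Canonical ring: [(2,9) (5,6) (5,9)]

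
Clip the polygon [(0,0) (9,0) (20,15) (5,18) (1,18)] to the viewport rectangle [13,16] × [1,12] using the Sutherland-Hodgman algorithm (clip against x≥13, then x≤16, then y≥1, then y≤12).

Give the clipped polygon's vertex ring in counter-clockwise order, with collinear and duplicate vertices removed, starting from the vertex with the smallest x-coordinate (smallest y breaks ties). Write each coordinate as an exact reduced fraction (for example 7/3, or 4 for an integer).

Clipped polygon: [(13,60/11) (16,105/11) (16,12) (13,12)]

1. After x ≥ 13: [(13,60/11) (20,15) (13,82/5)]
2. After x ≤ 16: [(13,60/11) (16,105/11) (16,79/5) (13,82/5)]
3. After y ≥ 1: [(13,60/11) (16,105/11) (16,79/5) (13,82/5)]
4. After y ≤ 12: [(13,12) (13,60/11) (16,105/11) (16,12)]
5. Canonical ring: [(13,60/11) (16,105/11) (16,12) (13,12)]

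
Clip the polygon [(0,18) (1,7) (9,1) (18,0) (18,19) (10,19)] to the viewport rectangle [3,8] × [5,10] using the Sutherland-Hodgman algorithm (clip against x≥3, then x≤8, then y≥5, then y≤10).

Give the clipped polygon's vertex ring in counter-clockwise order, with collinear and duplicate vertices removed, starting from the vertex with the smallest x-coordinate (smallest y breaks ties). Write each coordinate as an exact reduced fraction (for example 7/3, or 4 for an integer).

Clipped polygon: [(3,11/2) (11/3,5) (8,5) (8,10) (3,10)]

1. After x ≥ 3: [(3,183/10) (3,11/2) (9,1) (18,0) (18,19) (10,19)]
2. After x ≤ 8: [(8,94/5) (3,183/10) (3,11/2) (8,7/4)]
3. After y ≥ 5: [(8,5) (8,94/5) (3,183/10) (3,11/2) (11/3,5)]
4. After y ≤ 10: [(8,5) (8,10) (3,10) (3,11/2) (11/3,5)]
5. Canonical ring: [(3,11/2) (11/3,5) (8,5) (8,10) (3,10)]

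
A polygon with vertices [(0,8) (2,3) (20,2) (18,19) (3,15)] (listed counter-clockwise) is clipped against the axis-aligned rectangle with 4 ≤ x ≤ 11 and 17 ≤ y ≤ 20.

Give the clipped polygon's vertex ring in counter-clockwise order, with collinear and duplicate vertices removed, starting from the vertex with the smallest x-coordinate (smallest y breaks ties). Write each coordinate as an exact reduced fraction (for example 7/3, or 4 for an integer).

Clipped polygon: [(21/2,17) (11,17) (11,257/15)]

1. After x ≥ 4: [(4,26/9) (20,2) (18,19) (4,229/15)]
2. After x ≤ 11: [(4,26/9) (11,5/2) (11,257/15) (4,229/15)]
3. After y ≥ 17: [(11,17) (11,257/15) (21/2,17)]
4. After y ≤ 20: [(11,17) (11,257/15) (21/2,17)]
5. Canonical ring: [(21/2,17) (11,17) (11,257/15)]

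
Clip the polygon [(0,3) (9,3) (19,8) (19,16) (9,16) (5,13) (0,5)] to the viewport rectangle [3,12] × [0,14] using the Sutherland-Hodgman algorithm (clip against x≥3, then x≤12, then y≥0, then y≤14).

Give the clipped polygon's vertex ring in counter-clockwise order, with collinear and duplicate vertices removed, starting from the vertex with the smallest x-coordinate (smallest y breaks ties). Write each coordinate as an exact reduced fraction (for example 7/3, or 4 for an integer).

Clipped polygon: [(3,3) (9,3) (12,9/2) (12,14) (19/3,14) (5,13) (3,49/5)]

1. After x ≥ 3: [(3,3) (9,3) (19,8) (19,16) (9,16) (5,13) (3,49/5)]
2. After x ≤ 12: [(3,3) (9,3) (12,9/2) (12,16) (9,16) (5,13) (3,49/5)]
3. After y ≥ 0: [(3,3) (9,3) (12,9/2) (12,16) (9,16) (5,13) (3,49/5)]
4. After y ≤ 14: [(3,3) (9,3) (12,9/2) (12,14) (19/3,14) (5,13) (3,49/5)]
5. Canonical ring: [(3,3) (9,3) (12,9/2) (12,14) (19/3,14) (5,13) (3,49/5)]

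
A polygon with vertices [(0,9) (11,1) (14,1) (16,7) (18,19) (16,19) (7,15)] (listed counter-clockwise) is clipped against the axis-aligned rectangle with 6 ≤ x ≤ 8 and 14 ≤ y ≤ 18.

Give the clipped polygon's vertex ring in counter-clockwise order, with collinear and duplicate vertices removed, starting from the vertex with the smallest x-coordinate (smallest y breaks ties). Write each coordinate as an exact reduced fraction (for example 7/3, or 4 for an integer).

Clipped polygon: [(6,14) (8,14) (8,139/9) (7,15) (6,99/7)]

1. After x ≥ 6: [(6,99/7) (6,51/11) (11,1) (14,1) (16,7) (18,19) (16,19) (7,15)]
2. After x ≤ 8: [(6,99/7) (6,51/11) (8,35/11) (8,139/9) (7,15)]
3. After y ≥ 14: [(6,99/7) (6,14) (8,14) (8,139/9) (7,15)]
4. After y ≤ 18: [(6,99/7) (6,14) (8,14) (8,139/9) (7,15)]
5. Canonical ring: [(6,14) (8,14) (8,139/9) (7,15) (6,99/7)]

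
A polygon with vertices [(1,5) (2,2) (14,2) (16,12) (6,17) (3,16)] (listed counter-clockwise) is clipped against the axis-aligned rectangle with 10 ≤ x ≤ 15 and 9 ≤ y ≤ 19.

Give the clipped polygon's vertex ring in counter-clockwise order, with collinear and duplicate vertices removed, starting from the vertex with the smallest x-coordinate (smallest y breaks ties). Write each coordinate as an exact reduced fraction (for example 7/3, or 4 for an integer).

Clipped polygon: [(10,9) (15,9) (15,25/2) (10,15)]

1. After x ≥ 10: [(10,2) (14,2) (16,12) (10,15)]
2. After x ≤ 15: [(10,2) (14,2) (15,7) (15,25/2) (10,15)]
3. After y ≥ 9: [(10,9) (15,9) (15,25/2) (10,15)]
4. After y ≤ 19: [(10,9) (15,9) (15,25/2) (10,15)]
5. Canonical ring: [(10,9) (15,9) (15,25/2) (10,15)]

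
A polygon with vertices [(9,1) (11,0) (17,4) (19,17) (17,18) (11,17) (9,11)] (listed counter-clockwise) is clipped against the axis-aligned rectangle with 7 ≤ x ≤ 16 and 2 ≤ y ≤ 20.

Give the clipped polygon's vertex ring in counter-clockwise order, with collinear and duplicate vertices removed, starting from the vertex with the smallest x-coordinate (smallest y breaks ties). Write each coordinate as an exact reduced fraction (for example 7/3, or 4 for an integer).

Clipped polygon: [(9,2) (14,2) (16,10/3) (16,107/6) (11,17) (9,11)]

1. After x ≥ 7: [(9,1) (11,0) (17,4) (19,17) (17,18) (11,17) (9,11)]
2. After x ≤ 16: [(9,1) (11,0) (16,10/3) (16,107/6) (11,17) (9,11)]
3. After y ≥ 2: [(9,2) (14,2) (16,10/3) (16,107/6) (11,17) (9,11)]
4. After y ≤ 20: [(9,2) (14,2) (16,10/3) (16,107/6) (11,17) (9,11)]
5. Canonical ring: [(9,2) (14,2) (16,10/3) (16,107/6) (11,17) (9,11)]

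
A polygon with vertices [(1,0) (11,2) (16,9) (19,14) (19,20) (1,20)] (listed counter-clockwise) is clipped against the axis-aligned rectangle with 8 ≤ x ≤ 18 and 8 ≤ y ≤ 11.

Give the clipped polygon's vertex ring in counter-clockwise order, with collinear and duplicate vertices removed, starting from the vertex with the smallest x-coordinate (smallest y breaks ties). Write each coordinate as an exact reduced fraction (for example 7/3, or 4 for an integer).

1. After x ≥ 8: [(8,7/5) (11,2) (16,9) (19,14) (19,20) (8,20)]
2. After x ≤ 18: [(8,7/5) (11,2) (16,9) (18,37/3) (18,20) (8,20)]
3. After y ≥ 8: [(8,8) (107/7,8) (16,9) (18,37/3) (18,20) (8,20)]
4. After y ≤ 11: [(8,11) (8,8) (107/7,8) (16,9) (86/5,11)]
5. Canonical ring: [(8,8) (107/7,8) (16,9) (86/5,11) (8,11)]

Clipped polygon: [(8,8) (107/7,8) (16,9) (86/5,11) (8,11)]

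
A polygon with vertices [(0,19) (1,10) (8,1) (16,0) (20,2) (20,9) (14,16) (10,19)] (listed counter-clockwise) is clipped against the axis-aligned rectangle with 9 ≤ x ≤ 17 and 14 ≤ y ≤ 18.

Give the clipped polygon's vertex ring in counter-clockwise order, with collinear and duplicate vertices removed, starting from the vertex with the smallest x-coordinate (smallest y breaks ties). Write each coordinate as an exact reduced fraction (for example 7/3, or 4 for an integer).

Clipped polygon: [(9,14) (110/7,14) (14,16) (34/3,18) (9,18)]

1. After x ≥ 9: [(9,19) (9,7/8) (16,0) (20,2) (20,9) (14,16) (10,19)]
2. After x ≤ 17: [(9,19) (9,7/8) (16,0) (17,1/2) (17,25/2) (14,16) (10,19)]
3. After y ≥ 14: [(9,19) (9,14) (110/7,14) (14,16) (10,19)]
4. After y ≤ 18: [(9,18) (9,14) (110/7,14) (14,16) (34/3,18)]
5. Canonical ring: [(9,14) (110/7,14) (14,16) (34/3,18) (9,18)]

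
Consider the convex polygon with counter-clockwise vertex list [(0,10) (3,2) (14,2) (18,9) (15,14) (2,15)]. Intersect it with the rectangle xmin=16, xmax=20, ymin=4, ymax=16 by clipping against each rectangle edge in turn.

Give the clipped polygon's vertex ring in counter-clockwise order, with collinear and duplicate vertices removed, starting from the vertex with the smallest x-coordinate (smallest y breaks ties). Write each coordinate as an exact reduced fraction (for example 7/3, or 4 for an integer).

Clipped polygon: [(16,11/2) (18,9) (16,37/3)]

1. After x ≥ 16: [(16,11/2) (18,9) (16,37/3)]
2. After x ≤ 20: [(16,11/2) (18,9) (16,37/3)]
3. After y ≥ 4: [(16,11/2) (18,9) (16,37/3)]
4. After y ≤ 16: [(16,11/2) (18,9) (16,37/3)]
5. Canonical ring: [(16,11/2) (18,9) (16,37/3)]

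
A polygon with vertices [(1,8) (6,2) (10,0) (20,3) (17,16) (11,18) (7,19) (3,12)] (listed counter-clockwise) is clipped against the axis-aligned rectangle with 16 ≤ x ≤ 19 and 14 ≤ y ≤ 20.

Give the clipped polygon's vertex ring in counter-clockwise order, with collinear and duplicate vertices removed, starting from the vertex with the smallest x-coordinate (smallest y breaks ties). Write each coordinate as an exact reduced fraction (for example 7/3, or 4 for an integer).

Clipped polygon: [(16,14) (227/13,14) (17,16) (16,49/3)]

1. After x ≥ 16: [(16,9/5) (20,3) (17,16) (16,49/3)]
2. After x ≤ 19: [(16,9/5) (19,27/10) (19,22/3) (17,16) (16,49/3)]
3. After y ≥ 14: [(16,14) (227/13,14) (17,16) (16,49/3)]
4. After y ≤ 20: [(16,14) (227/13,14) (17,16) (16,49/3)]
5. Canonical ring: [(16,14) (227/13,14) (17,16) (16,49/3)]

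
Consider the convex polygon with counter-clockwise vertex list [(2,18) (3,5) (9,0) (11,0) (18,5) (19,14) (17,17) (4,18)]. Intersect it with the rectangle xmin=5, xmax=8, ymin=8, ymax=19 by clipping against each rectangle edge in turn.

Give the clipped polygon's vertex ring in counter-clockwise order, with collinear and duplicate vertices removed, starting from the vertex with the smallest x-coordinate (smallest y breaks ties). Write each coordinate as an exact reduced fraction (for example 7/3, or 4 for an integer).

Clipped polygon: [(5,8) (8,8) (8,230/13) (5,233/13)]

1. After x ≥ 5: [(5,10/3) (9,0) (11,0) (18,5) (19,14) (17,17) (5,233/13)]
2. After x ≤ 8: [(5,10/3) (8,5/6) (8,230/13) (5,233/13)]
3. After y ≥ 8: [(5,8) (8,8) (8,230/13) (5,233/13)]
4. After y ≤ 19: [(5,8) (8,8) (8,230/13) (5,233/13)]
5. Canonical ring: [(5,8) (8,8) (8,230/13) (5,233/13)]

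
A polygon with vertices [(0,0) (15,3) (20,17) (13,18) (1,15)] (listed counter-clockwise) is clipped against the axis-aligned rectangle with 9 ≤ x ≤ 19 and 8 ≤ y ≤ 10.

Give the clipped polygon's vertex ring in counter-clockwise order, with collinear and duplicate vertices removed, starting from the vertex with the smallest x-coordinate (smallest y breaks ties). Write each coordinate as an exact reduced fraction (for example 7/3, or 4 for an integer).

Clipped polygon: [(9,8) (235/14,8) (35/2,10) (9,10)]

1. After x ≥ 9: [(9,9/5) (15,3) (20,17) (13,18) (9,17)]
2. After x ≤ 19: [(9,9/5) (15,3) (19,71/5) (19,120/7) (13,18) (9,17)]
3. After y ≥ 8: [(9,8) (235/14,8) (19,71/5) (19,120/7) (13,18) (9,17)]
4. After y ≤ 10: [(9,10) (9,8) (235/14,8) (35/2,10)]
5. Canonical ring: [(9,8) (235/14,8) (35/2,10) (9,10)]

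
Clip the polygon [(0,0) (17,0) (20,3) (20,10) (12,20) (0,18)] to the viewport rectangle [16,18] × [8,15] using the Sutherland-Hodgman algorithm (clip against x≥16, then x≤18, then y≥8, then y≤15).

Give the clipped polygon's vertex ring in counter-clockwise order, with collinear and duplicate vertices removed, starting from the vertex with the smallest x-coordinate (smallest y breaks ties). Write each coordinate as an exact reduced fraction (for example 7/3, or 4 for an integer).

Clipped polygon: [(16,8) (18,8) (18,25/2) (16,15)]

1. After x ≥ 16: [(16,0) (17,0) (20,3) (20,10) (16,15)]
2. After x ≤ 18: [(16,0) (17,0) (18,1) (18,25/2) (16,15)]
3. After y ≥ 8: [(16,8) (18,8) (18,25/2) (16,15)]
4. After y ≤ 15: [(16,8) (18,8) (18,25/2) (16,15)]
5. Canonical ring: [(16,8) (18,8) (18,25/2) (16,15)]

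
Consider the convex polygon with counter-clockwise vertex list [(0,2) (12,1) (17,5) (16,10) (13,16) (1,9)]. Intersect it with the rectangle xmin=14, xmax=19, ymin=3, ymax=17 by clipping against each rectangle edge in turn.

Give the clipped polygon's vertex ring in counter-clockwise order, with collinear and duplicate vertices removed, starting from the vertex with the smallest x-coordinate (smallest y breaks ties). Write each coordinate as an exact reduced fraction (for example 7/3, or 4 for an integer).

1. After x ≥ 14: [(14,13/5) (17,5) (16,10) (14,14)]
2. After x ≤ 19: [(14,13/5) (17,5) (16,10) (14,14)]
3. After y ≥ 3: [(14,3) (29/2,3) (17,5) (16,10) (14,14)]
4. After y ≤ 17: [(14,3) (29/2,3) (17,5) (16,10) (14,14)]
5. Canonical ring: [(14,3) (29/2,3) (17,5) (16,10) (14,14)]

Clipped polygon: [(14,3) (29/2,3) (17,5) (16,10) (14,14)]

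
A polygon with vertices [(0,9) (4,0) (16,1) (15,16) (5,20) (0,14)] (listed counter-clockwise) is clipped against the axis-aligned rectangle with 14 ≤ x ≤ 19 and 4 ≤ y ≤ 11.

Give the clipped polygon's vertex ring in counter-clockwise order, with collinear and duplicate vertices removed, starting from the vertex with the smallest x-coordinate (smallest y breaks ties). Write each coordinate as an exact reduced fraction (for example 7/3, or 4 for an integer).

Clipped polygon: [(14,4) (79/5,4) (46/3,11) (14,11)]

1. After x ≥ 14: [(14,5/6) (16,1) (15,16) (14,82/5)]
2. After x ≤ 19: [(14,5/6) (16,1) (15,16) (14,82/5)]
3. After y ≥ 4: [(14,4) (79/5,4) (15,16) (14,82/5)]
4. After y ≤ 11: [(14,11) (14,4) (79/5,4) (46/3,11)]
5. Canonical ring: [(14,4) (79/5,4) (46/3,11) (14,11)]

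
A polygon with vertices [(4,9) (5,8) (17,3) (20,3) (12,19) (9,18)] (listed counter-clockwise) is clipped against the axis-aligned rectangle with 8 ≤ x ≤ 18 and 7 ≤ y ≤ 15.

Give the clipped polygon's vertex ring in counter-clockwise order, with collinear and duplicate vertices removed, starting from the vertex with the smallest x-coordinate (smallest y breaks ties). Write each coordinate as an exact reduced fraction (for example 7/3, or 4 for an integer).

1. After x ≥ 8: [(8,81/5) (8,27/4) (17,3) (20,3) (12,19) (9,18)]
2. After x ≤ 18: [(8,81/5) (8,27/4) (17,3) (18,3) (18,7) (12,19) (9,18)]
3. After y ≥ 7: [(8,81/5) (8,7) (18,7) (18,7) (12,19) (9,18)]
4. After y ≤ 15: [(8,15) (8,7) (18,7) (18,7) (14,15)]
5. Canonical ring: [(8,7) (18,7) (14,15) (8,15)]

Clipped polygon: [(8,7) (18,7) (14,15) (8,15)]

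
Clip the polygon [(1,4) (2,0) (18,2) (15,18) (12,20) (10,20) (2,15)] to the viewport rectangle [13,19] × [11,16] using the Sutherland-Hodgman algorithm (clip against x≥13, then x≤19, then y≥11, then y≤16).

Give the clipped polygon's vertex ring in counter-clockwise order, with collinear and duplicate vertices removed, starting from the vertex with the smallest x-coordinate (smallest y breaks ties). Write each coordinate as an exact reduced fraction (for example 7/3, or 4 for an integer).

1. After x ≥ 13: [(13,11/8) (18,2) (15,18) (13,58/3)]
2. After x ≤ 19: [(13,11/8) (18,2) (15,18) (13,58/3)]
3. After y ≥ 11: [(13,11) (261/16,11) (15,18) (13,58/3)]
4. After y ≤ 16: [(13,16) (13,11) (261/16,11) (123/8,16)]
5. Canonical ring: [(13,11) (261/16,11) (123/8,16) (13,16)]

Clipped polygon: [(13,11) (261/16,11) (123/8,16) (13,16)]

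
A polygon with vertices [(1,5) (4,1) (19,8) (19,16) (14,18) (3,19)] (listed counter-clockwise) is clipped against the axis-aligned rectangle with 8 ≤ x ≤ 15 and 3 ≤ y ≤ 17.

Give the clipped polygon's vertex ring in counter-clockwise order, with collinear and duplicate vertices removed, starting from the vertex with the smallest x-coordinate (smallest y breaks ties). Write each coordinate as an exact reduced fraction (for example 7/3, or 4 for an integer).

1. After x ≥ 8: [(8,43/15) (19,8) (19,16) (14,18) (8,204/11)]
2. After x ≤ 15: [(8,43/15) (15,92/15) (15,88/5) (14,18) (8,204/11)]
3. After y ≥ 3: [(8,3) (58/7,3) (15,92/15) (15,88/5) (14,18) (8,204/11)]
4. After y ≤ 17: [(8,17) (8,3) (58/7,3) (15,92/15) (15,17)]
5. Canonical ring: [(8,3) (58/7,3) (15,92/15) (15,17) (8,17)]

Clipped polygon: [(8,3) (58/7,3) (15,92/15) (15,17) (8,17)]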